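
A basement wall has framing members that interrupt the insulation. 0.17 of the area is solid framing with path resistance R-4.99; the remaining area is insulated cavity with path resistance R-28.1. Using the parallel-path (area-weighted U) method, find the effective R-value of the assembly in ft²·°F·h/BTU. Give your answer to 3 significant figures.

U_eff = 0.83/28.1 + 0.17/4.99 = 0.02954 + 0.03407 = 0.06361
R_eff = 1/U_eff = 15.72 ft²·°F·h/BTU

15.7 ft²·°F·h/BTU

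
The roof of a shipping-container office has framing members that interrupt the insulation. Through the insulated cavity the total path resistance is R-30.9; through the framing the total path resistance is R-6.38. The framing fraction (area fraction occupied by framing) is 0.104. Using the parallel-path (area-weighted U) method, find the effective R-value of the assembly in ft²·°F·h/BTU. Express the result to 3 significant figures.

U_eff = 0.896/30.9 + 0.104/6.38 = 0.029 + 0.0163 = 0.0453
R_eff = 1/U_eff = 22.08 ft²·°F·h/BTU

22.1 ft²·°F·h/BTU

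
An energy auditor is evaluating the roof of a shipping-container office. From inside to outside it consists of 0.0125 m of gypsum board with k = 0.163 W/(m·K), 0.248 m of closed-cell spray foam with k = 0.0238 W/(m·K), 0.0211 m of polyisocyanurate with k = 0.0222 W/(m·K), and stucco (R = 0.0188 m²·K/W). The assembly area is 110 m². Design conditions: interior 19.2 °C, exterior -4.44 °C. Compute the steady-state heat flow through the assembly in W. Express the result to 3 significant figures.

227 W

0.0125/0.163 = 0.07669
0.248/0.0238 = 10.42
0.0211/0.0222 = 0.9505
R_total = 0.07669 + 10.42 + 0.9505 + 0.0188 = 11.47 m²·K/W
Q = A·ΔT/R = 110 × (19.2 − (-4.44)) / 11.47 = 226.8 W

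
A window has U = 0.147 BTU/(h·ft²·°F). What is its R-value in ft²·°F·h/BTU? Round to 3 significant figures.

6.80 ft²·°F·h/BTU

R = 1/U = 1/0.147 = 6.803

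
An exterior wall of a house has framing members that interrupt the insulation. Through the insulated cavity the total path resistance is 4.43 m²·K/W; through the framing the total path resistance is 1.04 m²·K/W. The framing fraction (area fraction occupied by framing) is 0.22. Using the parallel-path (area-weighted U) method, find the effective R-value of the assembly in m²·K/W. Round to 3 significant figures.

U_eff = 0.78/4.43 + 0.22/1.04 = 0.1761 + 0.2115 = 0.3876
R_eff = 1/U_eff = 2.58 m²·K/W

2.58 m²·K/W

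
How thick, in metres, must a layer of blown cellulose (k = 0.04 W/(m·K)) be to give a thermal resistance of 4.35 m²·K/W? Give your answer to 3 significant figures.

0.174 m

L = R·k = 4.35 × 0.04 = 0.174 m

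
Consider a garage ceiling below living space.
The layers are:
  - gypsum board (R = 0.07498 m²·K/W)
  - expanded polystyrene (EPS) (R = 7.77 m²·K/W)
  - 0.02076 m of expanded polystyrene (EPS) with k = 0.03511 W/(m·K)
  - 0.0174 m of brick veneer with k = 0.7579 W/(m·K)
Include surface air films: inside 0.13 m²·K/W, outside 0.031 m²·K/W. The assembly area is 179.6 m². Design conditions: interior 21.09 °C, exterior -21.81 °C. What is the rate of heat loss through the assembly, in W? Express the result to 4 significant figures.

893.8 W

0.02076/0.03511 = 0.59128
0.0174/0.7579 = 0.022958
R_total = 0.13 + 0.07498 + 7.77 + 0.59128 + 0.022958 + 0.031 = 8.6202 m²·K/W
Q = A·ΔT/R = 179.6 × (21.09 − (-21.81)) / 8.6202 = 893.81 W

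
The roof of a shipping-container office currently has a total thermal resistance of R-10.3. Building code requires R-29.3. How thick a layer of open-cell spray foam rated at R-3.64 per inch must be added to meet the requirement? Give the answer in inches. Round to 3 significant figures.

ΔR = 29.3 − 10.3 = 19 ft²·°F·h/BTU
L = ΔR / (R/in) = 19/3.64 = 5.22 in

5.22 in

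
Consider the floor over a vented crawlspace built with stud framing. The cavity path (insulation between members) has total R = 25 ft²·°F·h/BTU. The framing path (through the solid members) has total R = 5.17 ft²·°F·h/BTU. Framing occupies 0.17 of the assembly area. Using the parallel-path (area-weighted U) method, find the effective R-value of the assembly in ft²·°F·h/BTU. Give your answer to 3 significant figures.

15.1 ft²·°F·h/BTU

U_eff = 0.83/25 + 0.17/5.17 = 0.0332 + 0.03288 = 0.06608
R_eff = 1/U_eff = 15.13 ft²·°F·h/BTU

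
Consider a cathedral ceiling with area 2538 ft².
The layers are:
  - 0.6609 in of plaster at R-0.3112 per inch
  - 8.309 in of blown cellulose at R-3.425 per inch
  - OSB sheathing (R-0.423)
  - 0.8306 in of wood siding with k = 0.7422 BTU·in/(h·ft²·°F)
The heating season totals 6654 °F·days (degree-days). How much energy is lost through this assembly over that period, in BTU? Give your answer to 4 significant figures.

0.6609 × 0.3112 = 0.20567
8.309 × 3.425 = 28.458
0.8306/0.7422 = 1.1191
R_total = 0.20567 + 28.458 + 0.423 + 1.1191 = 30.206 ft²·°F·h/BTU
E = A × HDD × 24 / R = 2538 × 6654 × 24 / 30.206 = 13418000 BTU

13420000 BTU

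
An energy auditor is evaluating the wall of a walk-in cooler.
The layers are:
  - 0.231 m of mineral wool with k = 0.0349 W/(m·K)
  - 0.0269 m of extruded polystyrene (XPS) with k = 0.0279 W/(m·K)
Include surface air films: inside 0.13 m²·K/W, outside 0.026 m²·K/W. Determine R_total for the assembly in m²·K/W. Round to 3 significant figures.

0.231/0.0349 = 6.619
0.0269/0.0279 = 0.9642
R_total = 0.13 + 6.619 + 0.9642 + 0.026 = 7.739 m²·K/W

7.74 m²·K/W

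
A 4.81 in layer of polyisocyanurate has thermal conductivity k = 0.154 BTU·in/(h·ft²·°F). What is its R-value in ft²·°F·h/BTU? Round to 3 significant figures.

R = L/k = 4.81/0.154 = 31.23 ft²·°F·h/BTU

31.2 ft²·°F·h/BTU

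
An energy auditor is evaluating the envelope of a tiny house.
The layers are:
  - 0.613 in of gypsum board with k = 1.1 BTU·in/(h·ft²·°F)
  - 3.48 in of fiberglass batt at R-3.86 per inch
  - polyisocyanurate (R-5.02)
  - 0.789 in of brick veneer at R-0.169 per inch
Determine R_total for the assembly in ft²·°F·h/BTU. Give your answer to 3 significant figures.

19.1 ft²·°F·h/BTU

0.613/1.1 = 0.5573
3.48 × 3.86 = 13.43
0.789 × 0.169 = 0.1333
R_total = 0.5573 + 13.43 + 5.02 + 0.1333 = 19.14 ft²·°F·h/BTU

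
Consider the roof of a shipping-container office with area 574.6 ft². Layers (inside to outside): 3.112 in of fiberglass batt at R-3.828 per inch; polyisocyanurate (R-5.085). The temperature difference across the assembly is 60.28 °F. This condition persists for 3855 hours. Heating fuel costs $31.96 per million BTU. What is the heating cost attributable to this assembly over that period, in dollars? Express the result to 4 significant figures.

3.112 × 3.828 = 11.913
R_total = 11.913 + 5.085 = 16.998 ft²·°F·h/BTU
Q = 574.6 × 60.28 / 16.998 = 2037.7 BTU/h
E = 2037.7 × 3855 = 7855500 BTU
Cost = 7855500/10⁶ × 31.96 = $251.06

251.1 dollars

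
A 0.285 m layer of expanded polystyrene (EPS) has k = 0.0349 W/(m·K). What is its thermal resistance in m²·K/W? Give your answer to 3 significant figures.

8.17 m²·K/W

R = L/k = 0.285/0.0349 = 8.166 m²·K/W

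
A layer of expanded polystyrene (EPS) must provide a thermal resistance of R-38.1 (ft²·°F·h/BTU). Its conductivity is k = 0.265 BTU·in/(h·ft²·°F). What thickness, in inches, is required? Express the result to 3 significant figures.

10.1 in

L = R × k = 38.1 × 0.265 = 10.1 in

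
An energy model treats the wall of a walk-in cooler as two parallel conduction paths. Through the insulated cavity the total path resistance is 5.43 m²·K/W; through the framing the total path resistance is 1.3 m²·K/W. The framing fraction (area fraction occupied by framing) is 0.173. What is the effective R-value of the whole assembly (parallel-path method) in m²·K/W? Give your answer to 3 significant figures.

U_eff = 0.827/5.43 + 0.173/1.3 = 0.1523 + 0.1331 = 0.2854
R_eff = 1/U_eff = 3.504 m²·K/W

3.50 m²·K/W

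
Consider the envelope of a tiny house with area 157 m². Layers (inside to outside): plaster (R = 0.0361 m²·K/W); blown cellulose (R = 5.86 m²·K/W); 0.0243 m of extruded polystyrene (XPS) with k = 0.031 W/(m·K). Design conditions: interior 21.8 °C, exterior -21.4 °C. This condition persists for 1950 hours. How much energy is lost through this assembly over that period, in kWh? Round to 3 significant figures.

1980 kWh

0.0243/0.031 = 0.7839
R_total = 0.0361 + 5.86 + 0.7839 = 6.68 m²·K/W
Q = 157 × (21.8 − (-21.4)) / 6.68 = 1015 W
E = 1015 W × 1950 h / 1000 = 1980 kWh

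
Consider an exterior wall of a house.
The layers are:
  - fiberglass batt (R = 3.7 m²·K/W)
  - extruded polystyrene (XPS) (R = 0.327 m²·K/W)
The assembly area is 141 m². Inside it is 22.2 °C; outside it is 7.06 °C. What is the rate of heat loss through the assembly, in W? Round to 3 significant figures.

R_total = 3.7 + 0.327 = 4.027 m²·K/W
Q = A·ΔT/R = 141 × (22.2 − 7.06) / 4.027 = 530.1 W

530 W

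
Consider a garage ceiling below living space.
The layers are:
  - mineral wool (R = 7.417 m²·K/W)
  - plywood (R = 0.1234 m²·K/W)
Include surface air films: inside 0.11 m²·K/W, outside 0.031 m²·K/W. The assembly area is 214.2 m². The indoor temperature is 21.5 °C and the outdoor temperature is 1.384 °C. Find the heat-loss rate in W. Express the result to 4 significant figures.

560.9 W

R_total = 0.11 + 7.417 + 0.1234 + 0.031 = 7.6814 m²·K/W
Q = A·ΔT/R = 214.2 × (21.5 − 1.384) / 7.6814 = 560.95 W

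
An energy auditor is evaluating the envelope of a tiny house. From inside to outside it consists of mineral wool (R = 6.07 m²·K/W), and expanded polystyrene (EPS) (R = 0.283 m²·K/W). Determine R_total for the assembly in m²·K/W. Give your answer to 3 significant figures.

6.35 m²·K/W

R_total = 6.07 + 0.283 = 6.353 m²·K/W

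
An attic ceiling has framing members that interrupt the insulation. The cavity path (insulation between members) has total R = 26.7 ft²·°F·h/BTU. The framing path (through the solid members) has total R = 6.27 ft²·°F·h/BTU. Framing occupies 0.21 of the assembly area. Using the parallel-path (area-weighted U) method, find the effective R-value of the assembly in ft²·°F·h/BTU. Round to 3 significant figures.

U_eff = 0.79/26.7 + 0.21/6.27 = 0.02959 + 0.03349 = 0.06308
R_eff = 1/U_eff = 15.85 ft²·°F·h/BTU

15.9 ft²·°F·h/BTU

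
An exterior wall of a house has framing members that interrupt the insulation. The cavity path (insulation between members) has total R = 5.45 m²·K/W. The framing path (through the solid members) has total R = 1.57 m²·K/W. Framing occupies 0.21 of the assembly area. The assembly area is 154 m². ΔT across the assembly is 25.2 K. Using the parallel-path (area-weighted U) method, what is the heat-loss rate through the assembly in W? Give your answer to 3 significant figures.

1080 W

U_eff = 0.79/5.45 + 0.21/1.57 = 0.145 + 0.1338 = 0.2787
R_eff = 1/U_eff = 3.588 m²·K/W
Q = 154 × 25.2 / 3.588 = 1082 W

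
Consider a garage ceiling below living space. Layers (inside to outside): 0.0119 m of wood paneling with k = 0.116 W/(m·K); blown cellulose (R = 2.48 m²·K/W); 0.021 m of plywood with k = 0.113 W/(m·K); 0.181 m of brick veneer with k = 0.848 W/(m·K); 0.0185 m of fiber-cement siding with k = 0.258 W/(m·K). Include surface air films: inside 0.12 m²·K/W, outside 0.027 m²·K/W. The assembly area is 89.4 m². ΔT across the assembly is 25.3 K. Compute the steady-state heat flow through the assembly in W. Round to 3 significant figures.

707 W

0.0119/0.116 = 0.1026
0.021/0.113 = 0.1858
0.181/0.848 = 0.2134
0.0185/0.258 = 0.07171
R_total = 0.12 + 0.1026 + 2.48 + 0.1858 + 0.2134 + 0.07171 + 0.027 = 3.201 m²·K/W
Q = A·ΔT/R = 89.4 × 25.3 / 3.201 = 706.7 W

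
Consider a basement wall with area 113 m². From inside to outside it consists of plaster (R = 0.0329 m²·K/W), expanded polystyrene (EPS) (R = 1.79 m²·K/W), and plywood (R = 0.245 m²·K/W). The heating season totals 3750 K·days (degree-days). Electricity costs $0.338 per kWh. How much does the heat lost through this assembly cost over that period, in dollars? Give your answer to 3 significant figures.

R_total = 0.0329 + 1.79 + 0.245 = 2.068 m²·K/W
E = A × HDD × 24 / R / 1000 = 113 × 3750 × 24 / 2.068 / 1000 = 4918 kWh
Cost = 4918 × 0.338 = $1662

1660 dollars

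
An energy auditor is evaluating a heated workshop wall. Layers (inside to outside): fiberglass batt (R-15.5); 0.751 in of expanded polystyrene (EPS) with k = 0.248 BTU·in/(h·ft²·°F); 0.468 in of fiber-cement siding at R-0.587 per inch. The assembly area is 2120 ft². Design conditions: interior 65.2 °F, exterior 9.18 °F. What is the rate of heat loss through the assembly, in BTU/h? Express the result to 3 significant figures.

0.751/0.248 = 3.028
0.468 × 0.587 = 0.2747
R_total = 15.5 + 3.028 + 0.2747 = 18.8 ft²·°F·h/BTU
Q = A·ΔT/R = 2120 × (65.2 − 9.18) / 18.8 = 6316 BTU/h

6320 BTU/h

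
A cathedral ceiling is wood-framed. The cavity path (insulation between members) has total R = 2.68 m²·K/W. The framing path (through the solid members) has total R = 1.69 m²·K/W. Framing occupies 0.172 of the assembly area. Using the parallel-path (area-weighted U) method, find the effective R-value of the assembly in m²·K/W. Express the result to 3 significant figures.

2.43 m²·K/W

U_eff = 0.828/2.68 + 0.172/1.69 = 0.309 + 0.1018 = 0.4107
R_eff = 1/U_eff = 2.435 m²·K/W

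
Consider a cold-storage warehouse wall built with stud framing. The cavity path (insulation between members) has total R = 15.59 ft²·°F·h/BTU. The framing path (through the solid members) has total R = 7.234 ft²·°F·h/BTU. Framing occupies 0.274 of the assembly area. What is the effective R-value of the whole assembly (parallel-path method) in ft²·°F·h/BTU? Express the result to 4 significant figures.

U_eff = 0.726/15.59 + 0.274/7.234 = 0.046568 + 0.037877 = 0.084445
R_eff = 1/U_eff = 11.842 ft²·°F·h/BTU

11.84 ft²·°F·h/BTU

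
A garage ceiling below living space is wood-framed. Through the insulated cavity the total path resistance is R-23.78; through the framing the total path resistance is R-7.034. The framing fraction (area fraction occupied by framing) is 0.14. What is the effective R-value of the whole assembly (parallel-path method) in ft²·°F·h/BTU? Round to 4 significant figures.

U_eff = 0.86/23.78 + 0.14/7.034 = 0.036165 + 0.019903 = 0.056068
R_eff = 1/U_eff = 17.835 ft²·°F·h/BTU

17.84 ft²·°F·h/BTU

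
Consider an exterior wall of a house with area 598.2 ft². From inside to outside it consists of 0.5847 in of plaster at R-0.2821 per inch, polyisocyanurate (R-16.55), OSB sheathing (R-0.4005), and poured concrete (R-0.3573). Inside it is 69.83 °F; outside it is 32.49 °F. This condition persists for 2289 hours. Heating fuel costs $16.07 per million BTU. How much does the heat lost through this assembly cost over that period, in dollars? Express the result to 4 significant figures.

47.02 dollars

0.5847 × 0.2821 = 0.16494
R_total = 0.16494 + 16.55 + 0.4005 + 0.3573 = 17.473 ft²·°F·h/BTU
Q = 598.2 × (69.83 − 32.49) / 17.473 = 1278.4 BTU/h
E = 1278.4 × 2289 = 2926200 BTU
Cost = 2926200/10⁶ × 16.07 = $47.024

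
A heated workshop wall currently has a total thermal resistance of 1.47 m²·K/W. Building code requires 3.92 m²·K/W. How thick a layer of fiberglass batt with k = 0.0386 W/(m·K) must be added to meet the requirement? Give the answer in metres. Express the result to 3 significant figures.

ΔR = 3.92 − 1.47 = 2.45 m²·K/W
L = ΔR × k = 2.45 × 0.0386 = 0.09457 m

0.0946 m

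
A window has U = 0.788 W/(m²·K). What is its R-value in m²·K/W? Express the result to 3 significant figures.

R = 1/U = 1/0.788 = 1.269

1.27 m²·K/W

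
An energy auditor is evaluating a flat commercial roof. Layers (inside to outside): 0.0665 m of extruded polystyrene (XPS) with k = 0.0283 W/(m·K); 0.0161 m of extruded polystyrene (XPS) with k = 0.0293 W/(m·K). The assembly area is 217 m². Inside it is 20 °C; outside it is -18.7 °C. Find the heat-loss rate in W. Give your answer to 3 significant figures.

0.0665/0.0283 = 2.35
0.0161/0.0293 = 0.5495
R_total = 2.35 + 0.5495 = 2.899 m²·K/W
Q = A·ΔT/R = 217 × (20 − (-18.7)) / 2.899 = 2897 W

2900 W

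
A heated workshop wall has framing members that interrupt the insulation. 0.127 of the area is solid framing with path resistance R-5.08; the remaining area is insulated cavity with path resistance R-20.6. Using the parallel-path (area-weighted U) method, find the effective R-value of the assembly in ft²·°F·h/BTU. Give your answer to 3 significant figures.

14.8 ft²·°F·h/BTU

U_eff = 0.873/20.6 + 0.127/5.08 = 0.04238 + 0.025 = 0.06738
R_eff = 1/U_eff = 14.84 ft²·°F·h/BTU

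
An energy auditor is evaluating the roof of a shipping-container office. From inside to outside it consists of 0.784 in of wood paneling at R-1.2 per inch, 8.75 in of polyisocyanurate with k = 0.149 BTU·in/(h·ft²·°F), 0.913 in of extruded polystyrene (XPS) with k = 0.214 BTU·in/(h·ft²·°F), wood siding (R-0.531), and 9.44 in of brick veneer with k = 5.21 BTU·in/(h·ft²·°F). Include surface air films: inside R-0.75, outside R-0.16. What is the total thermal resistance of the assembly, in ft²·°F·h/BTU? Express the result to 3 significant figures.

0.784 × 1.2 = 0.9408
8.75/0.149 = 58.72
0.913/0.214 = 4.266
9.44/5.21 = 1.812
R_total = 0.75 + 0.9408 + 58.72 + 4.266 + 0.531 + 1.812 + 0.16 = 67.18 ft²·°F·h/BTU

67.2 ft²·°F·h/BTU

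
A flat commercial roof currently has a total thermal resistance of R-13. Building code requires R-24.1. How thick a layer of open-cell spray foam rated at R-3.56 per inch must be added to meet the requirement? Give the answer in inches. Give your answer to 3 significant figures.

ΔR = 24.1 − 13 = 11.1 ft²·°F·h/BTU
L = ΔR / (R/in) = 11.1/3.56 = 3.118 in

3.12 in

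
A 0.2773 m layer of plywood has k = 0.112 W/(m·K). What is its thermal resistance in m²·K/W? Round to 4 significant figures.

2.476 m²·K/W

R = L/k = 0.2773/0.112 = 2.4759 m²·K/W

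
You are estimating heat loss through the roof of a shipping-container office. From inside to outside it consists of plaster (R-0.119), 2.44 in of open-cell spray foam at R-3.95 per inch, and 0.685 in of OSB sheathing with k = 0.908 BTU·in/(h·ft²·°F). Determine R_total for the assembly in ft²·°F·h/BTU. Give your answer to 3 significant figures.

10.5 ft²·°F·h/BTU

2.44 × 3.95 = 9.638
0.685/0.908 = 0.7544
R_total = 0.119 + 9.638 + 0.7544 = 10.51 ft²·°F·h/BTU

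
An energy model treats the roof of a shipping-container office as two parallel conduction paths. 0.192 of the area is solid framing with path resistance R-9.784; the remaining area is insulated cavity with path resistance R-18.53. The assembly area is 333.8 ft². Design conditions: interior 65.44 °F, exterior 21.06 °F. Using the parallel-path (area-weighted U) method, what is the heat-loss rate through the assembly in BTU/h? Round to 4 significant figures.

936.7 BTU/h

U_eff = 0.808/18.53 + 0.192/9.784 = 0.043605 + 0.019624 = 0.063229
R_eff = 1/U_eff = 15.816 ft²·°F·h/BTU
Q = 333.8 × (65.44 − 21.06) / 15.816 = 936.67 BTU/h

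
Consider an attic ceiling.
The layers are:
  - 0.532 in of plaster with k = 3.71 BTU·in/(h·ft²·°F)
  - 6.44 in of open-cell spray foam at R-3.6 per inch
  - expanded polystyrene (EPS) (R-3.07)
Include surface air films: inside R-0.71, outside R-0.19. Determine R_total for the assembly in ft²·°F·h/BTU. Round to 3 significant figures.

27.3 ft²·°F·h/BTU

0.532/3.71 = 0.1434
6.44 × 3.6 = 23.18
R_total = 0.71 + 0.1434 + 23.18 + 3.07 + 0.19 = 27.3 ft²·°F·h/BTU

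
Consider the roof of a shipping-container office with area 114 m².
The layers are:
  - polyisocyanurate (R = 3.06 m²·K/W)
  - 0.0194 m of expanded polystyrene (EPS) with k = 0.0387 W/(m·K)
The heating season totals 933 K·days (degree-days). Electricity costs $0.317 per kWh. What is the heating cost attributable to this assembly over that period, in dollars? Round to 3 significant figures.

227 dollars

0.0194/0.0387 = 0.5013
R_total = 3.06 + 0.5013 = 3.561 m²·K/W
E = A × HDD × 24 / R / 1000 = 114 × 933 × 24 / 3.561 / 1000 = 716.8 kWh
Cost = 716.8 × 0.317 = $227.2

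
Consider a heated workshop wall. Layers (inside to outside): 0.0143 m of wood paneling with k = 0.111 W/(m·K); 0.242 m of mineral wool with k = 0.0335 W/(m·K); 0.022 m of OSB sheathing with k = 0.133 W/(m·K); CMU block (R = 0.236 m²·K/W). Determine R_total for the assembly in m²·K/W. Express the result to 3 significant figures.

7.75 m²·K/W

0.0143/0.111 = 0.1288
0.242/0.0335 = 7.224
0.022/0.133 = 0.1654
R_total = 0.1288 + 7.224 + 0.1654 + 0.236 = 7.754 m²·K/W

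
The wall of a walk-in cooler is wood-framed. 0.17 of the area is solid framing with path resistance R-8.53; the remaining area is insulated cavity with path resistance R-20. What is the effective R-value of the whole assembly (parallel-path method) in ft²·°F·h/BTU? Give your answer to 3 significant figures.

16.3 ft²·°F·h/BTU

U_eff = 0.83/20 + 0.17/8.53 = 0.0415 + 0.01993 = 0.06143
R_eff = 1/U_eff = 16.28 ft²·°F·h/BTU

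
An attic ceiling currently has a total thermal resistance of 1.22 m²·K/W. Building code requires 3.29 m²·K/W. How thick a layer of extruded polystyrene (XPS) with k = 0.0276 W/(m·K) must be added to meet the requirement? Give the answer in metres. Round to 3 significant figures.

0.0571 m

ΔR = 3.29 − 1.22 = 2.07 m²·K/W
L = ΔR × k = 2.07 × 0.0276 = 0.05713 m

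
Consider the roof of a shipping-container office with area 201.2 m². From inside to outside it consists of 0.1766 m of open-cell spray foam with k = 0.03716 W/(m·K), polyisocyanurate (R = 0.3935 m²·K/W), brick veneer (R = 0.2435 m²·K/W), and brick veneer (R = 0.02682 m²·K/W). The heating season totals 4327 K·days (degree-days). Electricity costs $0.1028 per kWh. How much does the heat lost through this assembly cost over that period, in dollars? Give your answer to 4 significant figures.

396.6 dollars

0.1766/0.03716 = 4.7524
R_total = 4.7524 + 0.3935 + 0.2435 + 0.02682 = 5.4162 m²·K/W
E = A × HDD × 24 / R / 1000 = 201.2 × 4327 × 24 / 5.4162 / 1000 = 3857.7 kWh
Cost = 3857.7 × 0.1028 = $396.57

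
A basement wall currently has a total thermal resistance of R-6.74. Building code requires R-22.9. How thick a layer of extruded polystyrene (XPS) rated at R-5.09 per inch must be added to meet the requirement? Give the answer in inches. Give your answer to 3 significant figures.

3.17 in

ΔR = 22.9 − 6.74 = 16.16 ft²·°F·h/BTU
L = ΔR / (R/in) = 16.16/5.09 = 3.175 in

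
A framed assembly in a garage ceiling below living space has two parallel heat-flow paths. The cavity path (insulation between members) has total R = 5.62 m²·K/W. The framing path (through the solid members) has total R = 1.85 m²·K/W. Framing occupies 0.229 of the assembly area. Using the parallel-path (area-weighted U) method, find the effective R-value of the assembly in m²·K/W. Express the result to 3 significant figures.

3.83 m²·K/W

U_eff = 0.771/5.62 + 0.229/1.85 = 0.1372 + 0.1238 = 0.261
R_eff = 1/U_eff = 3.832 m²·K/W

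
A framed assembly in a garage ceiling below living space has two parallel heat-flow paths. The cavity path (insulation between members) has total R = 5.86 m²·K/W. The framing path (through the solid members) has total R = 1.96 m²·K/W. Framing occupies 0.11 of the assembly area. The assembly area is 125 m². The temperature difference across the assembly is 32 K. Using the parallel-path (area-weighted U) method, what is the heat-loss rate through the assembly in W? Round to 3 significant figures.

832 W

U_eff = 0.89/5.86 + 0.11/1.96 = 0.1519 + 0.05612 = 0.208
R_eff = 1/U_eff = 4.808 m²·K/W
Q = 125 × 32 / 4.808 = 832 W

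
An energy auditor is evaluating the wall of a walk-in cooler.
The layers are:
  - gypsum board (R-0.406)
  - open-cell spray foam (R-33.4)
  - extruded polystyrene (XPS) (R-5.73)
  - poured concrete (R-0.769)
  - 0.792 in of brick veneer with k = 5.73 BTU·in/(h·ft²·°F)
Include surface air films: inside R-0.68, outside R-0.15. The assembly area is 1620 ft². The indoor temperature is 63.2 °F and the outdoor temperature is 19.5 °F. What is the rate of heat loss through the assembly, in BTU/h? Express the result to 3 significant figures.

1720 BTU/h

0.792/5.73 = 0.1382
R_total = 0.68 + 0.406 + 33.4 + 5.73 + 0.769 + 0.1382 + 0.15 = 41.27 ft²·°F·h/BTU
Q = A·ΔT/R = 1620 × (63.2 − 19.5) / 41.27 = 1715 BTU/h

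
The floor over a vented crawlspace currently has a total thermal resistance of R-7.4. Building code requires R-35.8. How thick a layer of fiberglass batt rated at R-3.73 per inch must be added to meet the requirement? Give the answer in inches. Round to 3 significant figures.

ΔR = 35.8 − 7.4 = 28.4 ft²·°F·h/BTU
L = ΔR / (R/in) = 28.4/3.73 = 7.614 in

7.61 in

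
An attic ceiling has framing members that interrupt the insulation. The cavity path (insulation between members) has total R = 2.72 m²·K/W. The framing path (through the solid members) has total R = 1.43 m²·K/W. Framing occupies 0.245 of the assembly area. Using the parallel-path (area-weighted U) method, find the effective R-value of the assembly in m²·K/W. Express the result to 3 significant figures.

U_eff = 0.755/2.72 + 0.245/1.43 = 0.2776 + 0.1713 = 0.4489
R_eff = 1/U_eff = 2.228 m²·K/W

2.23 m²·K/W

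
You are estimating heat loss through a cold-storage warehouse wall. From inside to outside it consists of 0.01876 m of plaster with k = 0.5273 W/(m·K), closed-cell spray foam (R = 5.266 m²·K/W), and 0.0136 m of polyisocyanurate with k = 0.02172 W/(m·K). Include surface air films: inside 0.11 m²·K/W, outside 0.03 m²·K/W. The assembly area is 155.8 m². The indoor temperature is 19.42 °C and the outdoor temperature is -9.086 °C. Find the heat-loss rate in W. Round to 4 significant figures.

731.9 W

0.01876/0.5273 = 0.035577
0.0136/0.02172 = 0.62615
R_total = 0.11 + 0.035577 + 5.266 + 0.62615 + 0.03 = 6.0677 m²·K/W
Q = A·ΔT/R = 155.8 × (19.42 − (-9.086)) / 6.0677 = 731.94 W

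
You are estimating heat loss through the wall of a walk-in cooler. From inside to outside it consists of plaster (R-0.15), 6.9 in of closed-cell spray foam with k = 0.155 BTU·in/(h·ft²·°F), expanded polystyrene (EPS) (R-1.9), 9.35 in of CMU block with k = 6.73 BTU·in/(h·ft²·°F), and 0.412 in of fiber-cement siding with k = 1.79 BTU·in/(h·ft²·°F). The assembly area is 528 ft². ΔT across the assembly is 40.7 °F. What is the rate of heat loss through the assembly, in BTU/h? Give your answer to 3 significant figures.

446 BTU/h

6.9/0.155 = 44.52
9.35/6.73 = 1.389
0.412/1.79 = 0.2302
R_total = 0.15 + 44.52 + 1.9 + 1.389 + 0.2302 = 48.19 ft²·°F·h/BTU
Q = A·ΔT/R = 528 × 40.7 / 48.19 = 446 BTU/h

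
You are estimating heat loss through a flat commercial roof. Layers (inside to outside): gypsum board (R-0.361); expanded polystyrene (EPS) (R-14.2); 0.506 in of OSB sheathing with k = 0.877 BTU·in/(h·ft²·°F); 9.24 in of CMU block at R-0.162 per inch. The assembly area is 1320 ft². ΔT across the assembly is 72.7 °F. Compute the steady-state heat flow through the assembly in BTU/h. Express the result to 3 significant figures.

0.506/0.877 = 0.577
9.24 × 0.162 = 1.497
R_total = 0.361 + 14.2 + 0.577 + 1.497 = 16.63 ft²·°F·h/BTU
Q = A·ΔT/R = 1320 × 72.7 / 16.63 = 5769 BTU/h

5770 BTU/h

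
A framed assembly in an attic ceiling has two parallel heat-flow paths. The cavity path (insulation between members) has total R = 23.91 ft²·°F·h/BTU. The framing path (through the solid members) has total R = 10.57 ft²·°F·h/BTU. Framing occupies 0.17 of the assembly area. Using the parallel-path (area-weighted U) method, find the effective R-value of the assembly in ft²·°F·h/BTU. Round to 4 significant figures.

U_eff = 0.83/23.91 + 0.17/10.57 = 0.034714 + 0.016083 = 0.050797
R_eff = 1/U_eff = 19.686 ft²·°F·h/BTU

19.69 ft²·°F·h/BTU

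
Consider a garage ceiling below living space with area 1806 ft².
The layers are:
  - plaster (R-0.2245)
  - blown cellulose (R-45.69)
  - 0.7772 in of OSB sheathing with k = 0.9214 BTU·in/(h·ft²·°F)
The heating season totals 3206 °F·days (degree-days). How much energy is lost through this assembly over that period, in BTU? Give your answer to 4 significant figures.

0.7772/0.9214 = 0.8435
R_total = 0.2245 + 45.69 + 0.8435 = 46.758 ft²·°F·h/BTU
E = A × HDD × 24 / R = 1806 × 3206 × 24 / 46.758 = 2971900 BTU

2972000 BTU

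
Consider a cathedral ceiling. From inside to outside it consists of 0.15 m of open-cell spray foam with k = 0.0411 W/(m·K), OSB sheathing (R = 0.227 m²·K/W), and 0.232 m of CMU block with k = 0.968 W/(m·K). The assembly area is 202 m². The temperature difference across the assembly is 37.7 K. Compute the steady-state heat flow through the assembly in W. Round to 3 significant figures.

0.15/0.0411 = 3.65
0.232/0.968 = 0.2397
R_total = 3.65 + 0.227 + 0.2397 = 4.116 m²·K/W
Q = A·ΔT/R = 202 × 37.7 / 4.116 = 1850 W

1850 W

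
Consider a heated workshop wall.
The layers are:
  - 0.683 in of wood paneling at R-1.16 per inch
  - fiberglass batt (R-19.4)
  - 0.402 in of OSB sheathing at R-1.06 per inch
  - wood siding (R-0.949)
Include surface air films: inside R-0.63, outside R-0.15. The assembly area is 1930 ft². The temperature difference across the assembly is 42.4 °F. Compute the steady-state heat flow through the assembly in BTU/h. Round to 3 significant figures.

0.683 × 1.16 = 0.7923
0.402 × 1.06 = 0.4261
R_total = 0.63 + 0.7923 + 19.4 + 0.4261 + 0.949 + 0.15 = 22.35 ft²·°F·h/BTU
Q = A·ΔT/R = 1930 × 42.4 / 22.35 = 3662 BTU/h

3660 BTU/h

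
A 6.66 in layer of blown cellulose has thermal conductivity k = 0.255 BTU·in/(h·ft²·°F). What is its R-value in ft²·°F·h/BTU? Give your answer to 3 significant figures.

R = L/k = 6.66/0.255 = 26.12 ft²·°F·h/BTU

26.1 ft²·°F·h/BTU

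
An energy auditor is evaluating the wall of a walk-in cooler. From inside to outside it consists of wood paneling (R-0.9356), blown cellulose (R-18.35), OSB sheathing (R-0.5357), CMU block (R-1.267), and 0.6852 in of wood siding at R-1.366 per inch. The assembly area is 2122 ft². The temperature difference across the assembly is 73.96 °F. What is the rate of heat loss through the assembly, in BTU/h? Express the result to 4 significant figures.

7126 BTU/h

0.6852 × 1.366 = 0.93598
R_total = 0.9356 + 18.35 + 0.5357 + 1.267 + 0.93598 = 22.024 ft²·°F·h/BTU
Q = A·ΔT/R = 2122 × 73.96 / 22.024 = 7125.9 BTU/h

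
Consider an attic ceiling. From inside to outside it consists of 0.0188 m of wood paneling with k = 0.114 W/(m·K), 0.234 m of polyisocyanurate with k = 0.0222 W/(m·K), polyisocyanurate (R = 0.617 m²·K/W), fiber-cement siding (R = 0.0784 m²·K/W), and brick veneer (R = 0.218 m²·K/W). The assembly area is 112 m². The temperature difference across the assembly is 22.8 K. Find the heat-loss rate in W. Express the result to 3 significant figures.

0.0188/0.114 = 0.1649
0.234/0.0222 = 10.54
R_total = 0.1649 + 10.54 + 0.617 + 0.0784 + 0.218 = 11.62 m²·K/W
Q = A·ΔT/R = 112 × 22.8 / 11.62 = 219.8 W

220 W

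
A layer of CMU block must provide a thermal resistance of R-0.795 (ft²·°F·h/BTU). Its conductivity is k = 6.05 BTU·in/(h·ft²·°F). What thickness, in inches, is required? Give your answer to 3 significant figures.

4.81 in

L = R × k = 0.795 × 6.05 = 4.81 in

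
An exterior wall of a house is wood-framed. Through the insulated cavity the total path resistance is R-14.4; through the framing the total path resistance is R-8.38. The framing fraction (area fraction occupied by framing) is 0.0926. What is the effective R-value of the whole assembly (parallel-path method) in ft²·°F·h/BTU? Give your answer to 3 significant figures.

13.5 ft²·°F·h/BTU

U_eff = 0.9074/14.4 + 0.0926/8.38 = 0.06301 + 0.01105 = 0.07406
R_eff = 1/U_eff = 13.5 ft²·°F·h/BTU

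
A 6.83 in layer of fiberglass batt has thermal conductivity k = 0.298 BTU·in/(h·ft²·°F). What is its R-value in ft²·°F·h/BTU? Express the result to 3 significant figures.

R = L/k = 6.83/0.298 = 22.92 ft²·°F·h/BTU

22.9 ft²·°F·h/BTU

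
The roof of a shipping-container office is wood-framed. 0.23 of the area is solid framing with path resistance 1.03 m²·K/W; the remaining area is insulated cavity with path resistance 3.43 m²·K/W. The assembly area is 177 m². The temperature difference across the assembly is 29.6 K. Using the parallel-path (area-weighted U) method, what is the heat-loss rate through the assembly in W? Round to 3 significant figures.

2350 W

U_eff = 0.77/3.43 + 0.23/1.03 = 0.2245 + 0.2233 = 0.4478
R_eff = 1/U_eff = 2.233 m²·K/W
Q = 177 × 29.6 / 2.233 = 2346 W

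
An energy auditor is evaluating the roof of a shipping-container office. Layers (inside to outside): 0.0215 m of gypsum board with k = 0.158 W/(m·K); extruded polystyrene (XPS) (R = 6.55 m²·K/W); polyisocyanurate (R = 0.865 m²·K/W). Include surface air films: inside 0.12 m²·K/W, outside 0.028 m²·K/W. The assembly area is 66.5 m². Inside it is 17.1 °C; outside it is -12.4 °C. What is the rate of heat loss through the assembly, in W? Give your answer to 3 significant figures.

0.0215/0.158 = 0.1361
R_total = 0.12 + 0.1361 + 6.55 + 0.865 + 0.028 = 7.699 m²·K/W
Q = A·ΔT/R = 66.5 × (17.1 − (-12.4)) / 7.699 = 254.8 W

255 W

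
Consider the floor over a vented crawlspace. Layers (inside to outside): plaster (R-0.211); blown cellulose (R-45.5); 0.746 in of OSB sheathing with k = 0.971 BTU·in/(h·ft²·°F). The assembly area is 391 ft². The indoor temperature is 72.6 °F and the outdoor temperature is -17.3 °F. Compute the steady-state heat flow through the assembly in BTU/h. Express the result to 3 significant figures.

0.746/0.971 = 0.7683
R_total = 0.211 + 45.5 + 0.7683 = 46.48 ft²·°F·h/BTU
Q = A·ΔT/R = 391 × (72.6 − (-17.3)) / 46.48 = 756.3 BTU/h

756 BTU/h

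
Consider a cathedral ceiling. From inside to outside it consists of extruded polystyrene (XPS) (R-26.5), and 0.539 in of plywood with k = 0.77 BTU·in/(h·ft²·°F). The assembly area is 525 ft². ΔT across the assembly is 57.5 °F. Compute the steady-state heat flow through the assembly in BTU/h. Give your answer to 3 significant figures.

0.539/0.77 = 0.7
R_total = 26.5 + 0.7 = 27.2 ft²·°F·h/BTU
Q = A·ΔT/R = 525 × 57.5 / 27.2 = 1110 BTU/h

1110 BTU/h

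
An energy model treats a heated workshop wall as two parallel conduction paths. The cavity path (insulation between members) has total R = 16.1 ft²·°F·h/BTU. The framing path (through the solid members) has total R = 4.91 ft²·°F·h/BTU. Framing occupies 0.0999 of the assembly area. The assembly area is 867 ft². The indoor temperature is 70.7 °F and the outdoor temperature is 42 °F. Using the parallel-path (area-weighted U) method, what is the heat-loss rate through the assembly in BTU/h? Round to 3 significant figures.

U_eff = 0.9001/16.1 + 0.0999/4.91 = 0.05591 + 0.02035 = 0.07625
R_eff = 1/U_eff = 13.11 ft²·°F·h/BTU
Q = 867 × (70.7 − 42) / 13.11 = 1897 BTU/h

1900 BTU/h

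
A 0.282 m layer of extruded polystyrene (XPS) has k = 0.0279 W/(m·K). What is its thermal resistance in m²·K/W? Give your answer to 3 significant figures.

10.1 m²·K/W

R = L/k = 0.282/0.0279 = 10.11 m²·K/W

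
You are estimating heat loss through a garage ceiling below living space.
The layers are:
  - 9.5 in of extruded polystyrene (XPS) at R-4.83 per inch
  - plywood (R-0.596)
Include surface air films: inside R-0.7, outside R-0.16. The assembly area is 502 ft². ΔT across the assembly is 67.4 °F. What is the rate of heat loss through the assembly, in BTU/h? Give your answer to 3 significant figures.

9.5 × 4.83 = 45.88
R_total = 0.7 + 45.88 + 0.596 + 0.16 = 47.34 ft²·°F·h/BTU
Q = A·ΔT/R = 502 × 67.4 / 47.34 = 714.7 BTU/h

715 BTU/h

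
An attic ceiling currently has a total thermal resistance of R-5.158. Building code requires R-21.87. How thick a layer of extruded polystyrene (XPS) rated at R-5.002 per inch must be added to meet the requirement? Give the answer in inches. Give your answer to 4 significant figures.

3.341 in

ΔR = 21.87 − 5.158 = 16.712 ft²·°F·h/BTU
L = ΔR / (R/in) = 16.712/5.002 = 3.3411 in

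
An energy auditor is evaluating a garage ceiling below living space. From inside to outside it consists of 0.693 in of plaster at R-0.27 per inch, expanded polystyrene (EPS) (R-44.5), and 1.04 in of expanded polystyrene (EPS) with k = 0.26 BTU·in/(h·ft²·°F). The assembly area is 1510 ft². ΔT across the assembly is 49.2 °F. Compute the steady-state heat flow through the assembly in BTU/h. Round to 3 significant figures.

0.693 × 0.27 = 0.1871
1.04/0.26 = 4
R_total = 0.1871 + 44.5 + 4 = 48.69 ft²·°F·h/BTU
Q = A·ΔT/R = 1510 × 49.2 / 48.69 = 1526 BTU/h

1530 BTU/h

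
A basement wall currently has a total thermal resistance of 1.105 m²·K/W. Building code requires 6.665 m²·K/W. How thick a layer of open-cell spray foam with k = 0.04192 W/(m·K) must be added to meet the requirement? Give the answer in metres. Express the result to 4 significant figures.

ΔR = 6.665 − 1.105 = 5.56 m²·K/W
L = ΔR × k = 5.56 × 0.04192 = 0.23308 m

0.2331 m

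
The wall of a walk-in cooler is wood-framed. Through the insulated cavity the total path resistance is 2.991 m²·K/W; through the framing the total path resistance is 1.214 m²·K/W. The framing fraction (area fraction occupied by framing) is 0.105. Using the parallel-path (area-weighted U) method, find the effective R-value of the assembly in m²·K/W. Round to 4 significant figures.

U_eff = 0.895/2.991 + 0.105/1.214 = 0.29923 + 0.086491 = 0.38572
R_eff = 1/U_eff = 2.5925 m²·K/W

2.593 m²·K/W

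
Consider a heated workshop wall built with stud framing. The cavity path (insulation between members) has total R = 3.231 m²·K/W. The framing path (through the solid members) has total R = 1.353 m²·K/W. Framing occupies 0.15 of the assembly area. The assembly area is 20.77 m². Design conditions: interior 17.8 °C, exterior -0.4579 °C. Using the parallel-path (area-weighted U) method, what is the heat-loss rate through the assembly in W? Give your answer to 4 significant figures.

141.8 W

U_eff = 0.85/3.231 + 0.15/1.353 = 0.26308 + 0.11086 = 0.37394
R_eff = 1/U_eff = 2.6742 m²·K/W
Q = 20.77 × (17.8 − (-0.4579)) / 2.6742 = 141.8 W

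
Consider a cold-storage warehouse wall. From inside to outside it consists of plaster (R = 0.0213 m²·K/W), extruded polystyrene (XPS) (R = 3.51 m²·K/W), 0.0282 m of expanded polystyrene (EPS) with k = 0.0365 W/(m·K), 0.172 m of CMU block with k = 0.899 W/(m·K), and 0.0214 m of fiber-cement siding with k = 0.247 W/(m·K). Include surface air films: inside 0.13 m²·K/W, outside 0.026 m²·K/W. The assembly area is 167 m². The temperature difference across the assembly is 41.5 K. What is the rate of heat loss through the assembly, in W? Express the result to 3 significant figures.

1460 W

0.0282/0.0365 = 0.7726
0.172/0.899 = 0.1913
0.0214/0.247 = 0.08664
R_total = 0.13 + 0.0213 + 3.51 + 0.7726 + 0.1913 + 0.08664 + 0.026 = 4.738 m²·K/W
Q = A·ΔT/R = 167 × 41.5 / 4.738 = 1463 W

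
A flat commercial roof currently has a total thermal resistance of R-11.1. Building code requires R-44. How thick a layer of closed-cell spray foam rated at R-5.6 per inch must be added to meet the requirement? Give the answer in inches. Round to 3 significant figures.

ΔR = 44 − 11.1 = 32.9 ft²·°F·h/BTU
L = ΔR / (R/in) = 32.9/5.6 = 5.875 in

5.88 in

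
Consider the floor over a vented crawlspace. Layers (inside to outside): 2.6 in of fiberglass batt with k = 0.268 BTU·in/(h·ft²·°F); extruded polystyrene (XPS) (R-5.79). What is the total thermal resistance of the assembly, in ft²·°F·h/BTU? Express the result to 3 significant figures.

2.6/0.268 = 9.701
R_total = 9.701 + 5.79 = 15.49 ft²·°F·h/BTU

15.5 ft²·°F·h/BTU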